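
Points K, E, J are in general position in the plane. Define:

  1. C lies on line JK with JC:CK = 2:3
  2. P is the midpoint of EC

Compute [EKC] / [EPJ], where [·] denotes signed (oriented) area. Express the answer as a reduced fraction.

Set K = (0, 0), E = (1, 0), J = (0, 1); any affine frame gives the same invariant.
1. C lies on line JK with JC:CK = 2:3 ⇒ C = (0, 3/5)
2. P is the midpoint of EC ⇒ P = (1/2, 3/10)
2·[EKC] = -3/5, 2·[EPJ] = -1/5
[EKC]:[EPJ] = -3/5:-1/5 = 3

[EKC]:[EPJ] = 3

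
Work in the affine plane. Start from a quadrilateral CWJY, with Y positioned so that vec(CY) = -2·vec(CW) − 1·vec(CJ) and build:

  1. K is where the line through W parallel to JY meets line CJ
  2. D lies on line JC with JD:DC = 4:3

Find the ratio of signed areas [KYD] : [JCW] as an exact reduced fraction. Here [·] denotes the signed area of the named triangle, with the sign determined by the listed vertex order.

[KYD]:[JCW] = -20/7

Work in coordinates with C = (0, 0), W = (1, 0), J = (0, 1), Y = (-2, -1).
1. K is where the line through W parallel to JY meets line CJ ⇒ K = (0, -1)
2. D lies on line JC with JD:DC = 4:3 ⇒ D = (0, 3/7)
2·[KYD] = -20/7, 2·[JCW] = 1
[KYD]:[JCW] = -20/7:1 = -20/7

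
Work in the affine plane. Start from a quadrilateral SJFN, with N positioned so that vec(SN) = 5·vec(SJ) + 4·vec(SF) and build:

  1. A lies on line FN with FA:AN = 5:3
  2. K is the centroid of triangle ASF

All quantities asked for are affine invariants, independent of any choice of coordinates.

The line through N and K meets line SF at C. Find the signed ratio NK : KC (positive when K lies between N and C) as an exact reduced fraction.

NK:KC = 19/5

Set S = (0, 0), J = (1, 0), F = (0, 1), N = (5, 4); any affine frame gives the same invariant.
1. A lies on line FN with FA:AN = 5:3 ⇒ A = (25/8, 23/8)
2. K is the centroid of triangle ASF ⇒ K = (25/24, 31/24)
line NK meets SF at C = (0, 11/19)
K = N + t·(C−N) with t = 19/24, so NK:KC = 19/24:5/24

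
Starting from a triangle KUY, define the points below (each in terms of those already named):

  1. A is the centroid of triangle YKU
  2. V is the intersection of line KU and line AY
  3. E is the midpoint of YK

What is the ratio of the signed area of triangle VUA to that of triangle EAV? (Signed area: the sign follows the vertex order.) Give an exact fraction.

Assign K = (0, 0), U = (1, 0), Y = (0, 1) — the answer is frame-independent, so this choice is without loss of generality.
1. A is the centroid of triangle YKU ⇒ A = (1/3, 1/3)
2. V is the intersection of line KU and line AY ⇒ V = (1/2, 0)
3. E is the midpoint of YK ⇒ E = (0, 1/2)
2·[VUA] = 1/6, 2·[EAV] = -1/12
[VUA]:[EAV] = 1/6:-1/12 = -2

[VUA]:[EAV] = -2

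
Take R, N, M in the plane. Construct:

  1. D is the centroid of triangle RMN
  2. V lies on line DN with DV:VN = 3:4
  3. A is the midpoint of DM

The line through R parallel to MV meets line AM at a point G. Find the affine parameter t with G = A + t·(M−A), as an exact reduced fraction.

t = -23/3

Choose coordinates R = (0, 0), N = (1, 0), M = (0, 1).
1. D is the centroid of triangle RMN ⇒ D = (1/3, 1/3)
2. V lies on line DN with DV:VN = 3:4 ⇒ V = (13/21, 4/21)
3. A is the midpoint of DM ⇒ A = (1/6, 2/3)
through R parallel to MV: direction (13/21, -17/21); meets AM at G = (13/9, -17/9)
G = A + t·(M−A) with t = -23/3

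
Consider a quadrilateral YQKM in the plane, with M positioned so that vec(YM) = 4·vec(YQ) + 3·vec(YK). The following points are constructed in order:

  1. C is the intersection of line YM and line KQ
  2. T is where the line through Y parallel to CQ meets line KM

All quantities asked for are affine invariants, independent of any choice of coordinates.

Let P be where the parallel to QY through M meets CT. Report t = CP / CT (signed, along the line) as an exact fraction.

Choose coordinates Y = (0, 0), Q = (1, 0), K = (0, 1), M = (4, 3).
1. C is the intersection of line YM and line KQ ⇒ C = (4/7, 3/7)
2. T is where the line through Y parallel to CQ meets line KM ⇒ T = (-2/3, 2/3)
through M parallel to QY: direction (-1, 0); meets CT at P = (-64/5, 3)
P = C + t·(T−C) with t = 54/5

t = 54/5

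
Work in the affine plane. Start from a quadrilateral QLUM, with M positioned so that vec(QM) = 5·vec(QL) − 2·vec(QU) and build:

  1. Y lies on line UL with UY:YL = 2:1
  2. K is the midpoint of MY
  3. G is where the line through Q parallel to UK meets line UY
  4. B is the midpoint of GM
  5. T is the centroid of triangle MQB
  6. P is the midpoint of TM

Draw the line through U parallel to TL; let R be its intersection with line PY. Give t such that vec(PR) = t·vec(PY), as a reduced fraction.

t = -1/15

Set Q = (0, 0), L = (1, 0), U = (0, 1), M = (5, -2); any affine frame gives the same invariant.
1. Y lies on line UL with UY:YL = 2:1 ⇒ Y = (2/3, 1/3)
2. K is the midpoint of MY ⇒ K = (17/6, -5/6)
3. G is where the line through Q parallel to UK meets line UY ⇒ G = (17/6, -11/6)
4. B is the midpoint of GM ⇒ B = (47/12, -23/12)
5. T is the centroid of triangle MQB ⇒ T = (107/36, -47/36)
6. P is the midpoint of TM ⇒ P = (287/72, -119/72)
through U parallel to TL: direction (-71/36, 47/36); meets PY at R = (568/135, -241/135)
R = P + t·(Y−P) with t = -1/15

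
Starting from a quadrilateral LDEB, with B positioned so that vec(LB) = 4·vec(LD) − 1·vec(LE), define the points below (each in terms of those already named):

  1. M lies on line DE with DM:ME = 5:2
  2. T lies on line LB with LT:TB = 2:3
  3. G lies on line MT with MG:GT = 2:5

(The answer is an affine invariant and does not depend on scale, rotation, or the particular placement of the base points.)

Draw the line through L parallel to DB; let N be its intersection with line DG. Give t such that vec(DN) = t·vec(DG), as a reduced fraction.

Choose coordinates L = (0, 0), D = (1, 0), E = (0, 1), B = (4, -1).
1. M lies on line DE with DM:ME = 5:2 ⇒ M = (2/7, 5/7)
2. T lies on line LB with LT:TB = 2:3 ⇒ T = (8/5, -2/5)
3. G lies on line MT with MG:GT = 2:5 ⇒ G = (162/245, 97/245)
through L parallel to DB: direction (3, -1); meets DG at N = (291/208, -97/208)
N = D + t·(G−D) with t = -245/208

t = -245/208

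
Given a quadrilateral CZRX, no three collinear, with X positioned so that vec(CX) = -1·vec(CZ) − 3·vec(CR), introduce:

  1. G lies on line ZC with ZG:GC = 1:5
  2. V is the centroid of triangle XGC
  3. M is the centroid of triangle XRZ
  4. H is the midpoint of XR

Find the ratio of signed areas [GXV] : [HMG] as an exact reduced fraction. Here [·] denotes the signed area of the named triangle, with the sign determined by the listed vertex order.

[GXV]:[HMG] = -15

Choose coordinates C = (0, 0), Z = (1, 0), R = (0, 1), X = (-1, -3).
1. G lies on line ZC with ZG:GC = 1:5 ⇒ G = (5/6, 0)
2. V is the centroid of triangle XGC ⇒ V = (-1/18, -1)
3. M is the centroid of triangle XRZ ⇒ M = (0, -2/3)
4. H is the midpoint of XR ⇒ H = (-1/2, -1)
2·[GXV] = -5/6, 2·[HMG] = 1/18
[GXV]:[HMG] = -5/6:1/18 = -15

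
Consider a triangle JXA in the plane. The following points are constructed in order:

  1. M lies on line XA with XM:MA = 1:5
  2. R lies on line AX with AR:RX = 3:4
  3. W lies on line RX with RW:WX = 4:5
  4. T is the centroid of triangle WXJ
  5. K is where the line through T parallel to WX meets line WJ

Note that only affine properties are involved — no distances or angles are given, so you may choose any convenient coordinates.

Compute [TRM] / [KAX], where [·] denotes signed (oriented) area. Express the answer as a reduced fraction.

[TRM]:[KAX] = 17/42

Work in coordinates with J = (0, 0), X = (1, 0), A = (0, 1).
1. M lies on line XA with XM:MA = 1:5 ⇒ M = (5/6, 1/6)
2. R lies on line AX with AR:RX = 3:4 ⇒ R = (3/7, 4/7)
3. W lies on line RX with RW:WX = 4:5 ⇒ W = (43/63, 20/63)
4. T is the centroid of triangle WXJ ⇒ T = (106/189, 20/189)
5. K is where the line through T parallel to WX meets line WJ ⇒ K = (86/189, 40/189)
2·[TRM] = -17/126, 2·[KAX] = -1/3
[TRM]:[KAX] = -17/126:-1/3 = 17/42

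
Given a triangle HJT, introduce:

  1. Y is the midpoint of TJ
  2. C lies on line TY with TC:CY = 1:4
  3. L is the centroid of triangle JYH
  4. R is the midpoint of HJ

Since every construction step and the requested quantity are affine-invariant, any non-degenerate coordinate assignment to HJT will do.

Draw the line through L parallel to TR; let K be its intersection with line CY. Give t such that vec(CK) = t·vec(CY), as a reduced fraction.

Choose coordinates H = (0, 0), J = (1, 0), T = (0, 1).
1. Y is the midpoint of TJ ⇒ Y = (1/2, 1/2)
2. C lies on line TY with TC:CY = 1:4 ⇒ C = (1/10, 9/10)
3. L is the centroid of triangle JYH ⇒ L = (1/2, 1/6)
4. R is the midpoint of HJ ⇒ R = (1/2, 0)
through L parallel to TR: direction (1/2, -1); meets CY at K = (1/6, 5/6)
K = C + t·(Y−C) with t = 1/6

t = 1/6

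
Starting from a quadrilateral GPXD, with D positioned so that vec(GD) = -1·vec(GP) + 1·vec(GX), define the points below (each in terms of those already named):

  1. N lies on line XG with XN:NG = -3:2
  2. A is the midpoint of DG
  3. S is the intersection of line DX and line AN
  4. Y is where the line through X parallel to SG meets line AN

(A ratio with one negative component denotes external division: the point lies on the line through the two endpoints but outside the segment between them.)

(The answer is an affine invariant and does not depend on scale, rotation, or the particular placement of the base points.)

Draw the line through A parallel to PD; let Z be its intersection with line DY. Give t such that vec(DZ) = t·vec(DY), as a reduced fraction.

Choose coordinates G = (0, 0), P = (1, 0), X = (0, 1), D = (-1, 1).
1. N lies on line XG with XN:NG = -3:2 ⇒ N = (0, -2)
2. A is the midpoint of DG ⇒ A = (-1/2, 1/2)
3. S is the intersection of line DX and line AN ⇒ S = (-3/5, 1)
4. Y is where the line through X parallel to SG meets line AN ⇒ Y = (-9/10, 5/2)
through A parallel to PD: direction (-2, 1); meets DY at Z = (-63/62, 47/62)
Z = D + t·(Y−D) with t = -5/31

t = -5/31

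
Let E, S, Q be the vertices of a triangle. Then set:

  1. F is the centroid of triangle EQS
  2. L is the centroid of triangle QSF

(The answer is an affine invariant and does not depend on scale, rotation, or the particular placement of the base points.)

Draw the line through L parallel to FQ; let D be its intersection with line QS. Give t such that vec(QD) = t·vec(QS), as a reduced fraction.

Choose coordinates E = (0, 0), S = (1, 0), Q = (0, 1).
1. F is the centroid of triangle EQS ⇒ F = (1/3, 1/3)
2. L is the centroid of triangle QSF ⇒ L = (4/9, 4/9)
through L parallel to FQ: direction (-1/3, 2/3); meets QS at D = (1/3, 2/3)
D = Q + t·(S−Q) with t = 1/3

t = 1/3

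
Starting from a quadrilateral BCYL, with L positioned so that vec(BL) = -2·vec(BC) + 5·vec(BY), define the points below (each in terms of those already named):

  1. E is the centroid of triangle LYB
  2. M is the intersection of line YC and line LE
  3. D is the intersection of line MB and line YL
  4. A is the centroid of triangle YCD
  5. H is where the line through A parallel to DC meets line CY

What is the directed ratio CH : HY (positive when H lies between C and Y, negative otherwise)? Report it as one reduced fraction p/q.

CH:HY = 1/2

Set B = (0, 0), C = (1, 0), Y = (0, 1), L = (-2, 5); any affine frame gives the same invariant.
1. E is the centroid of triangle LYB ⇒ E = (-2/3, 2)
2. M is the intersection of line YC and line LE ⇒ M = (-2/5, 7/5)
3. D is the intersection of line MB and line YL ⇒ D = (-2/3, 7/3)
4. A is the centroid of triangle YCD ⇒ A = (1/9, 10/9)
5. H is where the line through A parallel to DC meets line CY ⇒ H = (2/3, 1/3)
H = C + t·(Y−C) with t = 1/3, so CH:HY = t:(1−t) = 1/3:2/3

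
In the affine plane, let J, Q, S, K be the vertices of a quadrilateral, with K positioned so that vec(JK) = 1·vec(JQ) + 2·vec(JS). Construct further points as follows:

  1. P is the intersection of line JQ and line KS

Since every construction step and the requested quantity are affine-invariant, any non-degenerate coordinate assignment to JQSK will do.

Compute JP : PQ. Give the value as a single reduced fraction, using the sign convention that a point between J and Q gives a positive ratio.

JP:PQ = -1/2

Work in coordinates with J = (0, 0), Q = (1, 0), S = (0, 1), K = (1, 2).
1. P is the intersection of line JQ and line KS ⇒ P = (-1, 0)
P = J + t·(Q−J) with t = -1, so JP:PQ = t:(1−t) = -1:2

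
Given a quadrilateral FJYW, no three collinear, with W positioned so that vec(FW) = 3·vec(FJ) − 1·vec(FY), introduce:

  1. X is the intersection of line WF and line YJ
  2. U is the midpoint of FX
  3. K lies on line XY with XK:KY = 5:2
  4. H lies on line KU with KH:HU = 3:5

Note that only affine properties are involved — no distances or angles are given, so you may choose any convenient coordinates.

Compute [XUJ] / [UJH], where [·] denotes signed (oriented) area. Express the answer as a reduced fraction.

[XUJ]:[UJH] = -7/5

Work in coordinates with F = (0, 0), J = (1, 0), Y = (0, 1), W = (3, -1).
1. X is the intersection of line WF and line YJ ⇒ X = (3/2, -1/2)
2. U is the midpoint of FX ⇒ U = (3/4, -1/4)
3. K lies on line XY with XK:KY = 5:2 ⇒ K = (3/7, 4/7)
4. H lies on line KU with KH:HU = 3:5 ⇒ H = (123/224, 59/224)
2·[XUJ] = -1/4, 2·[UJH] = 5/28
[XUJ]:[UJH] = -1/4:5/28 = -7/5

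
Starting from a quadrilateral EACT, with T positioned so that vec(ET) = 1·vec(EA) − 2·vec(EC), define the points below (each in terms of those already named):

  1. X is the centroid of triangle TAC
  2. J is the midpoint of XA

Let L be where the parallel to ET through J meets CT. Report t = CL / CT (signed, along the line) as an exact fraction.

Work in coordinates with E = (0, 0), A = (1, 0), C = (0, 1), T = (1, -2).
1. X is the centroid of triangle TAC ⇒ X = (2/3, -1/3)
2. J is the midpoint of XA ⇒ J = (5/6, -1/6)
through J parallel to ET: direction (1, -2); meets CT at L = (-1/2, 5/2)
L = C + t·(T−C) with t = -1/2

t = -1/2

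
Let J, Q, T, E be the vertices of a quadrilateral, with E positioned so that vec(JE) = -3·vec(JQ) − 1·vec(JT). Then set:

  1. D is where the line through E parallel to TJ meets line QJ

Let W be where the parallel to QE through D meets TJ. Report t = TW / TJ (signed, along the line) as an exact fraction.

Assign J = (0, 0), Q = (1, 0), T = (0, 1), E = (-3, -1) — the answer is frame-independent, so this choice is without loss of generality.
1. D is where the line through E parallel to TJ meets line QJ ⇒ D = (-3, 0)
through D parallel to QE: direction (-4, -1); meets TJ at W = (0, 3/4)
W = T + t·(J−T) with t = 1/4

t = 1/4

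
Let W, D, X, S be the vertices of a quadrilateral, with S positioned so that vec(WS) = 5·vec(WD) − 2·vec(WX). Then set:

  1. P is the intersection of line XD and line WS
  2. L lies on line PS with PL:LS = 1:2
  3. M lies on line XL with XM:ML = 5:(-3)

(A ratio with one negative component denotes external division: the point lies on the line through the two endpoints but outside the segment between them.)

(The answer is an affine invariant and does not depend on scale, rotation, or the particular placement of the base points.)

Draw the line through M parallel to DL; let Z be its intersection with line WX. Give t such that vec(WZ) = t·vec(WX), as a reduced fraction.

Set W = (0, 0), D = (1, 0), X = (0, 1), S = (5, -2); any affine frame gives the same invariant.
1. P is the intersection of line XD and line WS ⇒ P = (5/3, -2/3)
2. L lies on line PS with PL:LS = 1:2 ⇒ L = (25/9, -10/9)
3. M lies on line XL with XM:ML = 5:(-3) ⇒ M = (125/18, -77/18)
through M parallel to DL: direction (16/9, -10/9); meets WX at Z = (0, 1/16)
Z = W + t·(X−W) with t = 1/16

t = 1/16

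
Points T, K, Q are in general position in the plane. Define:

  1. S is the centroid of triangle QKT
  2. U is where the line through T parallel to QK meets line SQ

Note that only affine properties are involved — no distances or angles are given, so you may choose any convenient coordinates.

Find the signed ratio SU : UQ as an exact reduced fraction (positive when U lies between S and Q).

Choose coordinates T = (0, 0), K = (1, 0), Q = (0, 1).
1. S is the centroid of triangle QKT ⇒ S = (1/3, 1/3)
2. U is where the line through T parallel to QK meets line SQ ⇒ U = (1, -1)
U = S + t·(Q−S) with t = -2, so SU:UQ = t:(1−t) = -2:3

SU:UQ = -2/3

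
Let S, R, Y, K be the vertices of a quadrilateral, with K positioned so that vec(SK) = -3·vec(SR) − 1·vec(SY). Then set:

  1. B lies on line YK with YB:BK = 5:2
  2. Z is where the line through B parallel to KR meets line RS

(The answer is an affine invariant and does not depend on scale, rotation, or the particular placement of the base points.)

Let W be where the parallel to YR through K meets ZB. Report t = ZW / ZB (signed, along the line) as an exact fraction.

Assign S = (0, 0), R = (1, 0), Y = (0, 1), K = (-3, -1) — the answer is frame-independent, so this choice is without loss of generality.
1. B lies on line YK with YB:BK = 5:2 ⇒ B = (-15/7, -3/7)
2. Z is where the line through B parallel to KR meets line RS ⇒ Z = (-3/7, 0)
through K parallel to YR: direction (1, -1); meets ZB at W = (-23/7, -5/7)
W = Z + t·(B−Z) with t = 5/3

t = 5/3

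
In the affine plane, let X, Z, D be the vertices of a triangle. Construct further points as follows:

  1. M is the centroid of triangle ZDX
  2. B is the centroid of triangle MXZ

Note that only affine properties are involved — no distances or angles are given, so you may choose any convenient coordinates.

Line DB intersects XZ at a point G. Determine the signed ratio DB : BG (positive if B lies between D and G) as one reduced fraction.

DB:BG = 8

Assign X = (0, 0), Z = (1, 0), D = (0, 1) — the answer is frame-independent, so this choice is without loss of generality.
1. M is the centroid of triangle ZDX ⇒ M = (1/3, 1/3)
2. B is the centroid of triangle MXZ ⇒ B = (4/9, 1/9)
line DB meets XZ at G = (1/2, 0)
B = D + t·(G−D) with t = 8/9, so DB:BG = 8/9:1/9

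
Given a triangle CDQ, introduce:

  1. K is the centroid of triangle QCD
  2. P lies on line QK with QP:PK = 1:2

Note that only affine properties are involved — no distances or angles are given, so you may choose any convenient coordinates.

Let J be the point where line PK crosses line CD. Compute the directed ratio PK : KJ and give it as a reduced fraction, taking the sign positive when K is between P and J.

PK:KJ = 4/3

Assign C = (0, 0), D = (1, 0), Q = (0, 1) — the answer is frame-independent, so this choice is without loss of generality.
1. K is the centroid of triangle QCD ⇒ K = (1/3, 1/3)
2. P lies on line QK with QP:PK = 1:2 ⇒ P = (1/9, 7/9)
line PK meets CD at J = (1/2, 0)
K = P + t·(J−P) with t = 4/7, so PK:KJ = 4/7:3/7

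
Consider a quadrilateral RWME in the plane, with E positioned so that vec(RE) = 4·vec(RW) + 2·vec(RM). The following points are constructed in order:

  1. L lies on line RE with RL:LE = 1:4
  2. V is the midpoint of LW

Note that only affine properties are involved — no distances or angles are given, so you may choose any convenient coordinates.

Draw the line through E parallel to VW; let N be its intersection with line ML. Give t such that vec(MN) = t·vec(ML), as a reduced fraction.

Set R = (0, 0), W = (1, 0), M = (0, 1), E = (4, 2); any affine frame gives the same invariant.
1. L lies on line RE with RL:LE = 1:4 ⇒ L = (4/5, 2/5)
2. V is the midpoint of LW ⇒ V = (9/10, 1/5)
through E parallel to VW: direction (1/10, -1/5); meets ML at N = (36/5, -22/5)
N = M + t·(L−M) with t = 9

t = 9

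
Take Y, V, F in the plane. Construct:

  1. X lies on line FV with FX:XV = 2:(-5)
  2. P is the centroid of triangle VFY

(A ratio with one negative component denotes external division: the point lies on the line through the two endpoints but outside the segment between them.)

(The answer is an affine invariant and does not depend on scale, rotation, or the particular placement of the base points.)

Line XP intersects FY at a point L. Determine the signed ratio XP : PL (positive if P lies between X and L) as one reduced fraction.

Set Y = (0, 0), V = (1, 0), F = (0, 1); any affine frame gives the same invariant.
1. X lies on line FV with FX:XV = 2:(-5) ⇒ X = (-2/3, 5/3)
2. P is the centroid of triangle VFY ⇒ P = (1/3, 1/3)
line XP meets FY at L = (0, 7/9)
P = X + t·(L−X) with t = 3/2, so XP:PL = 3/2:-1/2

XP:PL = -3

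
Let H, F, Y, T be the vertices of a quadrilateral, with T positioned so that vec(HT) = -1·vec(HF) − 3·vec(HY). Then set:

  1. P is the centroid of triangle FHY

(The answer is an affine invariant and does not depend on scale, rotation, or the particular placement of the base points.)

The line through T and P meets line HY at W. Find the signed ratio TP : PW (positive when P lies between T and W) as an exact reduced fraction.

TP:PW = -4

Set H = (0, 0), F = (1, 0), Y = (0, 1), T = (-1, -3); any affine frame gives the same invariant.
1. P is the centroid of triangle FHY ⇒ P = (1/3, 1/3)
line TP meets HY at W = (0, -1/2)
P = T + t·(W−T) with t = 4/3, so TP:PW = 4/3:-1/3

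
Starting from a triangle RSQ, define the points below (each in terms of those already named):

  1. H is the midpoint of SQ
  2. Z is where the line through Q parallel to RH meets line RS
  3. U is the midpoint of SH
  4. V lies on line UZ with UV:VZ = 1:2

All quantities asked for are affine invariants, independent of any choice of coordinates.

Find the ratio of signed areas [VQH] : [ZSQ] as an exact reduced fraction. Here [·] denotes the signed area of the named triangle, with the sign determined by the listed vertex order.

Work in coordinates with R = (0, 0), S = (1, 0), Q = (0, 1).
1. H is the midpoint of SQ ⇒ H = (1/2, 1/2)
2. Z is where the line through Q parallel to RH meets line RS ⇒ Z = (-1, 0)
3. U is the midpoint of SH ⇒ U = (3/4, 1/4)
4. V lies on line UZ with UV:VZ = 1:2 ⇒ V = (1/6, 1/6)
2·[VQH] = -1/3, 2·[ZSQ] = 2
[VQH]:[ZSQ] = -1/3:2 = -1/6

[VQH]:[ZSQ] = -1/6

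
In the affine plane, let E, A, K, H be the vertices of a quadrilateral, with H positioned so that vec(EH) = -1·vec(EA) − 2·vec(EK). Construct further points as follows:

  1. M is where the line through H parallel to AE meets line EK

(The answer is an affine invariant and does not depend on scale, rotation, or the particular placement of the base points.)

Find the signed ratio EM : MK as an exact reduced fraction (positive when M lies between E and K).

EM:MK = -2/3

Assign E = (0, 0), A = (1, 0), K = (0, 1), H = (-1, -2) — the answer is frame-independent, so this choice is without loss of generality.
1. M is where the line through H parallel to AE meets line EK ⇒ M = (0, -2)
M = E + t·(K−E) with t = -2, so EM:MK = t:(1−t) = -2:3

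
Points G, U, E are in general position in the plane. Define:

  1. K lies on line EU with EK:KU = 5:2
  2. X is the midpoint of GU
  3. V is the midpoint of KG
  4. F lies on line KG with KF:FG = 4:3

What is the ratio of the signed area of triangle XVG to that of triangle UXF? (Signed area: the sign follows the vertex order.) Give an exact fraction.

[XVG]:[UXF] = -7/6

Assign G = (0, 0), U = (1, 0), E = (0, 1) — the answer is frame-independent, so this choice is without loss of generality.
1. K lies on line EU with EK:KU = 5:2 ⇒ K = (5/7, 2/7)
2. X is the midpoint of GU ⇒ X = (1/2, 0)
3. V is the midpoint of KG ⇒ V = (5/14, 1/7)
4. F lies on line KG with KF:FG = 4:3 ⇒ F = (15/49, 6/49)
2·[XVG] = 1/14, 2·[UXF] = -3/49
[XVG]:[UXF] = 1/14:-3/49 = -7/6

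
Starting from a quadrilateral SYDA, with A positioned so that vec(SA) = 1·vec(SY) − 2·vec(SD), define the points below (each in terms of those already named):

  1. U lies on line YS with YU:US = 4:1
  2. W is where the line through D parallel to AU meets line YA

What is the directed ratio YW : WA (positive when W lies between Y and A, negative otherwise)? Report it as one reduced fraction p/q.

YW:WA = 3

Work in coordinates with S = (0, 0), Y = (1, 0), D = (0, 1), A = (1, -2).
1. U lies on line YS with YU:US = 4:1 ⇒ U = (1/5, 0)
2. W is where the line through D parallel to AU meets line YA ⇒ W = (1, -3/2)
W = Y + t·(A−Y) with t = 3/4, so YW:WA = t:(1−t) = 3/4:1/4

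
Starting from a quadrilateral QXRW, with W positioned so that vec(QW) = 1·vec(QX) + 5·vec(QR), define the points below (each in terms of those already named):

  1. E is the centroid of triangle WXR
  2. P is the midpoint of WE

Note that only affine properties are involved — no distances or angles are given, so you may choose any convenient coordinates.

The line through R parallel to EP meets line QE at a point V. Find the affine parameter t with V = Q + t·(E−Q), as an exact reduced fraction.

t = -1/4

Set Q = (0, 0), X = (1, 0), R = (0, 1), W = (1, 5); any affine frame gives the same invariant.
1. E is the centroid of triangle WXR ⇒ E = (2/3, 2)
2. P is the midpoint of WE ⇒ P = (5/6, 7/2)
through R parallel to EP: direction (1/6, 3/2); meets QE at V = (-1/6, -1/2)
V = Q + t·(E−Q) with t = -1/4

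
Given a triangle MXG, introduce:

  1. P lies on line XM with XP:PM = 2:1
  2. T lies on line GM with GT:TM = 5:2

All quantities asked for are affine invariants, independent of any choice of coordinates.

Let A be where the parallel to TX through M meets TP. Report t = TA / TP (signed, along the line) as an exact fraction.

t = 3/2

Set M = (0, 0), X = (1, 0), G = (0, 1); any affine frame gives the same invariant.
1. P lies on line XM with XP:PM = 2:1 ⇒ P = (1/3, 0)
2. T lies on line GM with GT:TM = 5:2 ⇒ T = (0, 2/7)
through M parallel to TX: direction (1, -2/7); meets TP at A = (1/2, -1/7)
A = T + t·(P−T) with t = 3/2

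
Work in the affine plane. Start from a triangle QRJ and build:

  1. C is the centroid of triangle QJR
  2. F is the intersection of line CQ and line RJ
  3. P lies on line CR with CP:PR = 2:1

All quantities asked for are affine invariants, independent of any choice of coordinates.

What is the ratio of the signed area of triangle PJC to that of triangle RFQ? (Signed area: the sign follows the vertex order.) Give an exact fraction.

[PJC]:[RFQ] = 4/9

Work in coordinates with Q = (0, 0), R = (1, 0), J = (0, 1).
1. C is the centroid of triangle QJR ⇒ C = (1/3, 1/3)
2. F is the intersection of line CQ and line RJ ⇒ F = (1/2, 1/2)
3. P lies on line CR with CP:PR = 2:1 ⇒ P = (7/9, 1/9)
2·[PJC] = 2/9, 2·[RFQ] = 1/2
[PJC]:[RFQ] = 2/9:1/2 = 4/9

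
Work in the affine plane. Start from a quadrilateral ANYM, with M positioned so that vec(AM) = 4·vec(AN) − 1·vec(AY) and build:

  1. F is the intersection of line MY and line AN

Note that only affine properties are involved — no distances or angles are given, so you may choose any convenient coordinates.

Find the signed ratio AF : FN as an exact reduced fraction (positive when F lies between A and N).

AF:FN = -2

Assign A = (0, 0), N = (1, 0), Y = (0, 1), M = (4, -1) — the answer is frame-independent, so this choice is without loss of generality.
1. F is the intersection of line MY and line AN ⇒ F = (2, 0)
F = A + t·(N−A) with t = 2, so AF:FN = t:(1−t) = 2:-1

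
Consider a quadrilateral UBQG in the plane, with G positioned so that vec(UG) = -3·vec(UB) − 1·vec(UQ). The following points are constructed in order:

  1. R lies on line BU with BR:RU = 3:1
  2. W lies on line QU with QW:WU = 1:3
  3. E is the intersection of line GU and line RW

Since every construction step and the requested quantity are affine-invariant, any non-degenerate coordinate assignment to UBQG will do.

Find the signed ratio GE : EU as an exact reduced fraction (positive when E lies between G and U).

Choose coordinates U = (0, 0), B = (1, 0), Q = (0, 1), G = (-3, -1).
1. R lies on line BU with BR:RU = 3:1 ⇒ R = (1/4, 0)
2. W lies on line QU with QW:WU = 1:3 ⇒ W = (0, 3/4)
3. E is the intersection of line GU and line RW ⇒ E = (9/40, 3/40)
E = G + t·(U−G) with t = 43/40, so GE:EU = t:(1−t) = 43/40:-3/40

GE:EU = -43/3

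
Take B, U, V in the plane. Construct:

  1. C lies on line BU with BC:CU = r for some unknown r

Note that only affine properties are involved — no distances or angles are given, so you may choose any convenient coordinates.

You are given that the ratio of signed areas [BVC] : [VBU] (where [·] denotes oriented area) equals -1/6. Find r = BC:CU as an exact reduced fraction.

Assign B = (0, 0), U = (1, 0), V = (0, 1) — the answer is frame-independent, so this choice is without loss of generality.
1. With BC:CU = r, write λ = r/(r+1) so C = B + λ·(U−B); C is affine-linear in λ
Every point depending on C is an affine combination of C and λ-independent points, so each such coordinate is linear in λ; the λ² term in each signed area is a multiple of (U−B)×(U−B) = 0, so 2·[BVC] and 2·[VBU] are each linear in λ. Evaluating at λ=0 and λ=1:
  2·[BVC] = −λ,   2·[VBU] = 1
So [BVC]:[VBU] = (−λ) / (1). Setting this equal to -1/6:
  −λ = -1/6·(1)  ⇒  λ = 1/6
Then r = λ/(1−λ) = (1/6)/(5/6) = 1/5. Check: with r = 1/5, C = (1/6, 0) and [BVC]:[VBU] = -1/6 as required.

r = 1/5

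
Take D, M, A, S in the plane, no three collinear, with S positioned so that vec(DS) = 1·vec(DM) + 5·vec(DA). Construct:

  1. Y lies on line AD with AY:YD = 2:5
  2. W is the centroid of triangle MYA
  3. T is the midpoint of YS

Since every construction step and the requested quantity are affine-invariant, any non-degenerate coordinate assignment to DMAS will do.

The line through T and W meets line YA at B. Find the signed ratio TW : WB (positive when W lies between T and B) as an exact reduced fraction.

Work in coordinates with D = (0, 0), M = (1, 0), A = (0, 1), S = (1, 5).
1. Y lies on line AD with AY:YD = 2:5 ⇒ Y = (0, 5/7)
2. W is the centroid of triangle MYA ⇒ W = (1/3, 4/7)
3. T is the midpoint of YS ⇒ T = (1/2, 20/7)
line TW meets YA at B = (0, -4)
W = T + t·(B−T) with t = 1/3, so TW:WB = 1/3:2/3

TW:WB = 1/2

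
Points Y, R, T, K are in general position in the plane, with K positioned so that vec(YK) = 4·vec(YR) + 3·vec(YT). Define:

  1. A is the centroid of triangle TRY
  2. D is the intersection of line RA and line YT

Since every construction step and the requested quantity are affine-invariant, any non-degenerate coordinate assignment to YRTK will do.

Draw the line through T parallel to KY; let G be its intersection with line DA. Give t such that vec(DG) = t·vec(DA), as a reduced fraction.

t = -6/5

Choose coordinates Y = (0, 0), R = (1, 0), T = (0, 1), K = (4, 3).
1. A is the centroid of triangle TRY ⇒ A = (1/3, 1/3)
2. D is the intersection of line RA and line YT ⇒ D = (0, 1/2)
through T parallel to KY: direction (-4, -3); meets DA at G = (-2/5, 7/10)
G = D + t·(A−D) with t = -6/5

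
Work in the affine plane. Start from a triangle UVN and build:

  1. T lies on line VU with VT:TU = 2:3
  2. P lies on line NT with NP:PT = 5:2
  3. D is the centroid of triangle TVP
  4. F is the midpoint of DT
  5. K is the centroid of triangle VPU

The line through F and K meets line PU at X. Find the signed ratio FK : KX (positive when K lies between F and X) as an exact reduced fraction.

FK:KX = 7/10

Choose coordinates U = (0, 0), V = (1, 0), N = (0, 1).
1. T lies on line VU with VT:TU = 2:3 ⇒ T = (3/5, 0)
2. P lies on line NT with NP:PT = 5:2 ⇒ P = (3/7, 2/7)
3. D is the centroid of triangle TVP ⇒ D = (71/105, 2/21)
4. F is the midpoint of DT ⇒ F = (67/105, 1/21)
5. K is the centroid of triangle VPU ⇒ K = (10/21, 2/21)
line FK meets PU at X = (12/49, 8/49)
K = F + t·(X−F) with t = 7/17, so FK:KX = 7/17:10/17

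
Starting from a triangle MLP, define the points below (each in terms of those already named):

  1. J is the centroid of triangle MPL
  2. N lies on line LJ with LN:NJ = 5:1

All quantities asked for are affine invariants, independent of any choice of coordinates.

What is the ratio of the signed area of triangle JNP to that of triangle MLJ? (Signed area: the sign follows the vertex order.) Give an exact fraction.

Choose coordinates M = (0, 0), L = (1, 0), P = (0, 1).
1. J is the centroid of triangle MPL ⇒ J = (1/3, 1/3)
2. N lies on line LJ with LN:NJ = 5:1 ⇒ N = (4/9, 5/18)
2·[JNP] = 1/18, 2·[MLJ] = 1/3
[JNP]:[MLJ] = 1/18:1/3 = 1/6

[JNP]:[MLJ] = 1/6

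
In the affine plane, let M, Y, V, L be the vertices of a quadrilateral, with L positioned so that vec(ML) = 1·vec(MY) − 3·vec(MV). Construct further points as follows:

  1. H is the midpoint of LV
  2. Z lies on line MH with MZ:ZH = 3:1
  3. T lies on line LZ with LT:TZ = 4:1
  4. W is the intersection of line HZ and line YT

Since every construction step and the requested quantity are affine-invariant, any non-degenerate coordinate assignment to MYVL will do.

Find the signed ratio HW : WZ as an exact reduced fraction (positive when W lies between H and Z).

Choose coordinates M = (0, 0), Y = (1, 0), V = (0, 1), L = (1, -3).
1. H is the midpoint of LV ⇒ H = (1/2, -1)
2. Z lies on line MH with MZ:ZH = 3:1 ⇒ Z = (3/8, -3/4)
3. T lies on line LZ with LT:TZ = 4:1 ⇒ T = (1/2, -6/5)
4. W is the intersection of line HZ and line YT ⇒ W = (6/11, -12/11)
W = H + t·(Z−H) with t = -4/11, so HW:WZ = t:(1−t) = -4/11:15/11

HW:WZ = -4/15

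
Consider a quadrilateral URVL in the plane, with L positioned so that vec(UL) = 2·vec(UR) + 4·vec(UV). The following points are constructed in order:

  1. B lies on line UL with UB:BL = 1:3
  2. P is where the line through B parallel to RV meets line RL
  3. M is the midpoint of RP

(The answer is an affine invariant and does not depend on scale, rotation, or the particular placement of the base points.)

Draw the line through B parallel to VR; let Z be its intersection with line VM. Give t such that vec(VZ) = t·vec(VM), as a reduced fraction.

t = 2

Set U = (0, 0), R = (1, 0), V = (0, 1), L = (2, 4); any affine frame gives the same invariant.
1. B lies on line UL with UB:BL = 1:3 ⇒ B = (1/2, 1)
2. P is where the line through B parallel to RV meets line RL ⇒ P = (11/10, 2/5)
3. M is the midpoint of RP ⇒ M = (21/20, 1/5)
through B parallel to VR: direction (1, -1); meets VM at Z = (21/10, -3/5)
Z = V + t·(M−V) with t = 2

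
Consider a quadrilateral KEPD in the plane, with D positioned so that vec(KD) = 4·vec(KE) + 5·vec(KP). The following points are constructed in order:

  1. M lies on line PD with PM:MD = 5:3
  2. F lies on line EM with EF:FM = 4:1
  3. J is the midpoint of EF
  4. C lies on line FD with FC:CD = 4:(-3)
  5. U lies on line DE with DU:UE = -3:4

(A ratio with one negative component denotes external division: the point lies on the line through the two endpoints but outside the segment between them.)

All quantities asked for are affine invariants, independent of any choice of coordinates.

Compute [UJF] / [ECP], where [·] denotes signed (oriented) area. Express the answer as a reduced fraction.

Set K = (0, 0), E = (1, 0), P = (0, 1), D = (4, 5); any affine frame gives the same invariant.
1. M lies on line PD with PM:MD = 5:3 ⇒ M = (5/2, 7/2)
2. F lies on line EM with EF:FM = 4:1 ⇒ F = (11/5, 14/5)
3. J is the midpoint of EF ⇒ J = (8/5, 7/5)
4. C lies on line FD with FC:CD = 4:(-3) ⇒ C = (47/5, 58/5)
5. U lies on line DE with DU:UE = -3:4 ⇒ U = (13, 20)
2·[UJF] = -24/5, 2·[ECP] = 20
[UJF]:[ECP] = -24/5:20 = -6/25

[UJF]:[ECP] = -6/25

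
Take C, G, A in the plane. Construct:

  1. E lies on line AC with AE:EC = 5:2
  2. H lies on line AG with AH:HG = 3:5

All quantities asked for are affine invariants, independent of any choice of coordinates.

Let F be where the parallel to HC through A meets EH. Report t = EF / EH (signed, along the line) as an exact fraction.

Assign C = (0, 0), G = (1, 0), A = (0, 1) — the answer is frame-independent, so this choice is without loss of generality.
1. E lies on line AC with AE:EC = 5:2 ⇒ E = (0, 2/7)
2. H lies on line AG with AH:HG = 3:5 ⇒ H = (3/8, 5/8)
through A parallel to HC: direction (-3/8, -5/8); meets EH at F = (-15/16, -9/16)
F = E + t·(H−E) with t = -5/2

t = -5/2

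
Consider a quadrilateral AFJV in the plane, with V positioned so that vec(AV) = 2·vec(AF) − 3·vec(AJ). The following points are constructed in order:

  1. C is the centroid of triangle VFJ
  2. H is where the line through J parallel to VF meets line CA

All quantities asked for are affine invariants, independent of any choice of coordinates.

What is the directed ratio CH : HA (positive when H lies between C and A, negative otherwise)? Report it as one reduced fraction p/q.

Set A = (0, 0), F = (1, 0), J = (0, 1), V = (2, -3); any affine frame gives the same invariant.
1. C is the centroid of triangle VFJ ⇒ C = (1, -2/3)
2. H is where the line through J parallel to VF meets line CA ⇒ H = (3/7, -2/7)
H = C + t·(A−C) with t = 4/7, so CH:HA = t:(1−t) = 4/7:3/7

CH:HA = 4/3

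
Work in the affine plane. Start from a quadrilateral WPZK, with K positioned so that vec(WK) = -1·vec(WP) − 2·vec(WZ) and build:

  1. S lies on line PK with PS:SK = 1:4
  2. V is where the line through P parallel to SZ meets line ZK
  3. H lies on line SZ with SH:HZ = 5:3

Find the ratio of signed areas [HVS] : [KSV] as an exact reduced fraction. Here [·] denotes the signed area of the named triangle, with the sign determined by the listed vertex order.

Work in coordinates with W = (0, 0), P = (1, 0), Z = (0, 1), K = (-1, -2).
1. S lies on line PK with PS:SK = 1:4 ⇒ S = (3/5, -2/5)
2. V is where the line through P parallel to SZ meets line ZK ⇒ V = (1/4, 7/4)
3. H lies on line SZ with SH:HZ = 5:3 ⇒ H = (9/40, 19/40)
2·[HVS] = -1/2, 2·[KSV] = 4
[HVS]:[KSV] = -1/2:4 = -1/8

[HVS]:[KSV] = -1/8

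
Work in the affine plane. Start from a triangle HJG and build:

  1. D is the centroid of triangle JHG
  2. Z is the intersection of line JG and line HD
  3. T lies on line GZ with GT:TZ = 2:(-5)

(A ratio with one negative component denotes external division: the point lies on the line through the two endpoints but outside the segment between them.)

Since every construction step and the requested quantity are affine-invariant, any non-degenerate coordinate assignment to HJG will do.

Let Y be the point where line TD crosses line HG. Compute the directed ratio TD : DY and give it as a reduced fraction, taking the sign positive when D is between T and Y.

TD:DY = -2

Set H = (0, 0), J = (1, 0), G = (0, 1); any affine frame gives the same invariant.
1. D is the centroid of triangle JHG ⇒ D = (1/3, 1/3)
2. Z is the intersection of line JG and line HD ⇒ Z = (1/2, 1/2)
3. T lies on line GZ with GT:TZ = 2:(-5) ⇒ T = (-1/3, 4/3)
line TD meets HG at Y = (0, 5/6)
D = T + t·(Y−T) with t = 2, so TD:DY = 2:-1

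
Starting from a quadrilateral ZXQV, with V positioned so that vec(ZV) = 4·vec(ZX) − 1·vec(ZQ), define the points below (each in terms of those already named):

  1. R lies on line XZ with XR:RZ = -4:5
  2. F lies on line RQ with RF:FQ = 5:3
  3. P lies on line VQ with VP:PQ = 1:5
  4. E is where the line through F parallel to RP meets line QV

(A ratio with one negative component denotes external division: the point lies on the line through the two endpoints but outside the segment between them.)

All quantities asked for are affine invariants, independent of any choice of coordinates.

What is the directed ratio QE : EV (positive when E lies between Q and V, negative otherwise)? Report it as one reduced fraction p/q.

QE:EV = 5/11

Choose coordinates Z = (0, 0), X = (1, 0), Q = (0, 1), V = (4, -1).
1. R lies on line XZ with XR:RZ = -4:5 ⇒ R = (5, 0)
2. F lies on line RQ with RF:FQ = 5:3 ⇒ F = (15/8, 5/8)
3. P lies on line VQ with VP:PQ = 1:5 ⇒ P = (10/3, -2/3)
4. E is where the line through F parallel to RP meets line QV ⇒ E = (5/4, 3/8)
E = Q + t·(V−Q) with t = 5/16, so QE:EV = t:(1−t) = 5/16:11/16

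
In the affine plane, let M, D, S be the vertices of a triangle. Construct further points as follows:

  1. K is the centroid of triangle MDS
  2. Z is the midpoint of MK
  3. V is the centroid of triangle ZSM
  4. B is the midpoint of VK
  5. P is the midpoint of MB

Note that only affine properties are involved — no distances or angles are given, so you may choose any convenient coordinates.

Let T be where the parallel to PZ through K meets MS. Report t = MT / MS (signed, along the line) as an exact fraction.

Set M = (0, 0), D = (1, 0), S = (0, 1); any affine frame gives the same invariant.
1. K is the centroid of triangle MDS ⇒ K = (1/3, 1/3)
2. Z is the midpoint of MK ⇒ Z = (1/6, 1/6)
3. V is the centroid of triangle ZSM ⇒ V = (1/18, 7/18)
4. B is the midpoint of VK ⇒ B = (7/36, 13/36)
5. P is the midpoint of MB ⇒ P = (7/72, 13/72)
through K parallel to PZ: direction (5/72, -1/72); meets MS at T = (0, 2/5)
T = M + t·(S−M) with t = 2/5

t = 2/5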